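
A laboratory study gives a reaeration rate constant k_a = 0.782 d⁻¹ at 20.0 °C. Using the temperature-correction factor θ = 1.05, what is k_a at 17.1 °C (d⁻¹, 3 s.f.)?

k_a ≈ 0.679 d⁻¹

k_a(T₂) = k_a(T₁) · θ^(T₂−T₁) = 0.782 × 1.05^(17.1−20.0)
= 0.782 × 1.05^-2.90 = 0.782 × 0.8681 = 0.6788 d⁻¹.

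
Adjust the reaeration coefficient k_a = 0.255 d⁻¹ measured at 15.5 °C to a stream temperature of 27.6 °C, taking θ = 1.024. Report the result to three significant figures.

k_a(T₂) = k_a(T₁) · θ^(T₂−T₁) = 0.255 × 1.024^(27.6−15.5)
= 0.255 × 1.024^12.1 = 0.255 × 1.332 = 0.3398 d⁻¹.

k_a ≈ 0.340 d⁻¹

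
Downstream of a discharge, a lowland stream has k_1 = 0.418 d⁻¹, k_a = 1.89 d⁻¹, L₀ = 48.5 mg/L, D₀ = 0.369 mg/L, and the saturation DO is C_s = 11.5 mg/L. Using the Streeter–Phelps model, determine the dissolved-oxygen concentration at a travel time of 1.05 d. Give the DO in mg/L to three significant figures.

k_1 L₀/(k_a−k_1) = 0.418×48.5/(1.89−0.418) = 20.27/1.472 = 13.77 mg/L.
e^(−k_1 t) = e^(−0.418×1.050) = 0.6447; e^(−k_a t) = e^(−1.89×1.050) = 0.1374.
D = 13.77 × (0.6447 − 0.1374) + 0.369 × 0.1374 = 6.987 + 0.05072 = 7.037 mg/L.
DO = C_s − D = 11.5 − 7.037 = 4.463 mg/L.

DO ≈ 4.46 mg/L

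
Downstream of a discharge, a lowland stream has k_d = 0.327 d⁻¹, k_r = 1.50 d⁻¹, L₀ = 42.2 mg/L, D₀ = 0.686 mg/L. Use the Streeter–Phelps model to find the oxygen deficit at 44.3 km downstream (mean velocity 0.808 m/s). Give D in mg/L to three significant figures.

D ≈ 5.28 mg/L

Travel time t = x/v = 44.3 km / (0.808 m/s) = 44300 m / 0.808 m/s = 54830 s = 0.6346 d.
k_d L₀/(k_r−k_d) = 0.327×42.2/(1.50−0.327) = 13.80/1.173 = 11.76 mg/L.
e^(−k_d t) = e^(−0.327×0.6346) = 0.8126; e^(−k_r t) = e^(−1.50×0.6346) = 0.3860.
D = 11.76 × (0.8126 − 0.3860) + 0.686 × 0.3860 = 5.018 + 0.2648 = 5.283 mg/L.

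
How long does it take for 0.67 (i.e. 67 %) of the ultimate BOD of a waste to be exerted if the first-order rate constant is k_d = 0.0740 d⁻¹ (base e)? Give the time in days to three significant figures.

y/L₀ = 1 − e^(−k_d t) = 0.67 ⇒ e^(−k_d t) = 0.330
t = −ln(0.330) / 0.0740 = 1.109 / 0.0740 = 14.98 d.

t ≈ 15.0 d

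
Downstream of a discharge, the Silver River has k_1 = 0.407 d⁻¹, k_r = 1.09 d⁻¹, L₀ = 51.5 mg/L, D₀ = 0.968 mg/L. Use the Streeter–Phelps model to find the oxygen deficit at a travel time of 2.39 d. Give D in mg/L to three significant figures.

k_1 L₀/(k_r−k_1) = 0.407×51.5/(1.09−0.407) = 20.96/0.6830 = 30.69 mg/L.
e^(−k_1 t) = e^(−0.407×2.390) = 0.3780; e^(−k_r t) = e^(−1.09×2.390) = 0.07390.
D = 30.69 × (0.3780 − 0.07390) + 0.968 × 0.07390 = 9.334 + 0.07153 = 9.406 mg/L.

D ≈ 9.41 mg/L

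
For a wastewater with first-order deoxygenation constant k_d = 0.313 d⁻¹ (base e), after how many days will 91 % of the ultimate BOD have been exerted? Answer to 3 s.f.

t ≈ 7.69 d

y/L₀ = 1 − e^(−k_d t) = 0.91 ⇒ e^(−k_d t) = 0.0900
t = −ln(0.0900) / 0.313 = 2.408 / 0.313 = 7.693 d.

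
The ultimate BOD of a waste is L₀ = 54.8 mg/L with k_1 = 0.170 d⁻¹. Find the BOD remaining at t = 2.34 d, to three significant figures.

L_t = L₀ e^(−k_1 t) = 54.8 × e^(−0.170×2.34) = 54.8 × 0.6718 = 36.81 mg/L.

L ≈ 36.8 mg/L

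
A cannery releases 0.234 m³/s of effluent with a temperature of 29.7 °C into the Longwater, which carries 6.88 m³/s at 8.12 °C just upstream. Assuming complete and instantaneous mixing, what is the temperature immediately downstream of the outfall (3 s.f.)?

8.83 °C

Flow-weighted mixing: C = (Q_r C_r + Q_w C_w)/(Q_r + Q_w)
= (6.88×8.12 + 0.234×29.7)/(6.88 + 0.234) = 62.82/7.114 = 8.830 °C.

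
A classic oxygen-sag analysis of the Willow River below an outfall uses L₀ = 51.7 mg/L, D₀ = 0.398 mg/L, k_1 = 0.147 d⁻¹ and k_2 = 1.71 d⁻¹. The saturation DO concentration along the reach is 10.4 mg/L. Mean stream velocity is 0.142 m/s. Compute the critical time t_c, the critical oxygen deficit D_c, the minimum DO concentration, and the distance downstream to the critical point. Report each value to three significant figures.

t_c ≈ 1.52 d; D_c ≈ 3.56 mg/L; min DO ≈ 6.84 mg/L; x_c ≈ 18.6 km

With k_2/k_1 = 11.63 and 1 − D₀(k_2−k_1)/(k_1 L₀) = 0.9181,
t_c = ln(11.63 × 0.9181) / (1.71 − 0.147) = ln(10.68) / 1.563 = 2.368/1.563 = 1.515 d.
L(t_c) = L₀ e^(−k_1 t_c) = 51.7 × 0.8003 = 41.38 mg/L, and at the critical point k_2 D_c = k_1 L, so D_c = (0.147/1.71) × 41.38 = 3.557 mg/L.
Minimum DO = C_s − D_c = 10.4 − 3.557 = 6.843 mg/L.
x_c = v t_c = 0.142 m/s × 1.515 d × 86400 s/d = 18590 m ≈ 18.6 km.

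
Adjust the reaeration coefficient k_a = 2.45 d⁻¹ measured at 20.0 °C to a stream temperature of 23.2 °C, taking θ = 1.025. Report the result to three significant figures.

k_a ≈ 2.65 d⁻¹

k_a(T₂) = k_a(T₁) · θ^(T₂−T₁) = 2.45 × 1.025^(23.2−20.0)
= 2.45 × 1.025^3.20 = 2.45 × 1.082 = 2.651 d⁻¹.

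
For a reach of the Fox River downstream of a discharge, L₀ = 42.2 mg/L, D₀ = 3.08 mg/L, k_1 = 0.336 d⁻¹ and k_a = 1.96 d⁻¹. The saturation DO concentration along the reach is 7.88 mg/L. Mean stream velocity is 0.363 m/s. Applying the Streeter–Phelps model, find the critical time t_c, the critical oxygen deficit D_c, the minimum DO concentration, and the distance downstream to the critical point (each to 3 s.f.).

t_c ≈ 0.818 d; D_c ≈ 5.50 mg/L; min DO ≈ 2.38 mg/L; x_c ≈ 25.7 km

With k_a/k_1 = 5.833 and 1 − D₀(k_a−k_1)/(k_1 L₀) = 0.6472,
t_c = ln(5.833 × 0.6472) / (1.96 − 0.336) = ln(3.776) / 1.624 = 1.329/1.624 = 0.8181 d.
L(t_c) = L₀ e^(−k_1 t_c) = 42.2 × 0.7597 = 32.06 mg/L, and at the critical point k_a D_c = k_1 L, so D_c = (0.336/1.96) × 32.06 = 5.496 mg/L.
Minimum DO = C_s − D_c = 7.88 − 5.496 = 2.384 mg/L.
x_c = v t_c = 0.363 m/s × 0.8181 d × 86400 s/d = 25660 m ≈ 25.7 km.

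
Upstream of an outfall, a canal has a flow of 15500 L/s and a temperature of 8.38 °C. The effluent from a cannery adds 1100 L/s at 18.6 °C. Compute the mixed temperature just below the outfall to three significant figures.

Flow-weighted mixing: C = (Q_r C_r + Q_w C_w)/(Q_r + Q_w)
= (15500×8.38 + 1100×18.6)/(15500 + 1100) = 150400/16600 = 9.057 °C.

9.06 °C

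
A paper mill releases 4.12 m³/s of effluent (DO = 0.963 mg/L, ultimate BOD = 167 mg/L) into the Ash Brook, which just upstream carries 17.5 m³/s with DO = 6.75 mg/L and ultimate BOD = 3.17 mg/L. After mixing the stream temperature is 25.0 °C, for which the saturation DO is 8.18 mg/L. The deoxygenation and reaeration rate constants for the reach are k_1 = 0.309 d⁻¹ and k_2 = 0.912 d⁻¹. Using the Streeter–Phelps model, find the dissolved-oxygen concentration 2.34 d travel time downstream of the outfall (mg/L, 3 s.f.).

DO ≈ 1.41 mg/L

Mixed DO = (17.5×6.75 + 4.12×0.963)/(17.5+4.12) = 122.1/21.62 = 5.647 mg/L.
Mixed L₀ = (17.5×3.17 + 4.12×167)/(21.62) = 743.5/21.62 = 34.39 mg/L.
Initial deficit D₀ = C_s − DO₀ = 8.18 − 5.647 = 2.533 mg/L.
D(2.34) = [0.309×34.39/(0.912−0.309)](e^(−0.309×2.34) − e^(−0.912×2.34)) + 2.533 e^(−0.912×2.34)
= 17.62 × (0.4853 − 0.1184) + 2.533 × 0.1184 = 6.766 mg/L.
DO = 8.18 − 6.766 = 1.414 mg/L.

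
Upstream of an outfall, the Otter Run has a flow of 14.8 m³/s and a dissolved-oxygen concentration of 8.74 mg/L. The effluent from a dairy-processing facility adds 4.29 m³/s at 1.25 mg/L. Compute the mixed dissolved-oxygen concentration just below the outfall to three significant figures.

Flow-weighted mixing: C = (Q_r C_r + Q_w C_w)/(Q_r + Q_w)
= (14.8×8.74 + 4.29×1.25)/(14.8 + 4.29) = 134.7/19.09 = 7.057 mg/L.

7.06 mg/L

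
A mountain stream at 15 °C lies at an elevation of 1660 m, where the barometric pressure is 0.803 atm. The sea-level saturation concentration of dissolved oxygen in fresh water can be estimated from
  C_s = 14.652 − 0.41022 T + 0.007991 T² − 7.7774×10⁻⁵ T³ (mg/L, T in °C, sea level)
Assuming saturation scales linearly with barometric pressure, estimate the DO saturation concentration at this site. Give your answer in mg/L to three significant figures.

C_s ≈ 8.06 mg/L

At sea level: C_s = 14.652 − 0.41022×15 + 0.007991×15² − 7.7774×10⁻⁵×15³ = 10.03 mg/L.
Pressure correction: C_s' = 10.03 × 0.803 = 8.057 mg/L.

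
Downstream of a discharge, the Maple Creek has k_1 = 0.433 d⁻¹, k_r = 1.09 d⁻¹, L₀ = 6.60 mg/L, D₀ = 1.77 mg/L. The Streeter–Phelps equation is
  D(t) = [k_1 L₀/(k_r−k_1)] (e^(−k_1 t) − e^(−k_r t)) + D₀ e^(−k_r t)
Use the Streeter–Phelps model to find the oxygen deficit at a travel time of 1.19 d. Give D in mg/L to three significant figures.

k_1 L₀/(k_r−k_1) = 0.433×6.60/(1.09−0.433) = 2.858/0.6570 = 4.350 mg/L.
e^(−k_1 t) = e^(−0.433×1.190) = 0.5973; e^(−k_r t) = e^(−1.09×1.190) = 0.2733.
D = 4.350 × (0.5973 − 0.2733) + 1.77 × 0.2733 = 1.409 + 0.4838 = 1.893 mg/L.

D ≈ 1.89 mg/L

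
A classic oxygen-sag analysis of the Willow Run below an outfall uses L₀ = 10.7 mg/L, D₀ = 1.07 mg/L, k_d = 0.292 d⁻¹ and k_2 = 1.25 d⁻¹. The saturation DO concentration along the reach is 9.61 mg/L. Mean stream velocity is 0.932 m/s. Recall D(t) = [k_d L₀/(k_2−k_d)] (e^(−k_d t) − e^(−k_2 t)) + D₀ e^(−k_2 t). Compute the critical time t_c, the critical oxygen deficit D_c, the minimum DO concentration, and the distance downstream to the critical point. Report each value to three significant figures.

t_c ≈ 1.10 d; D_c ≈ 1.81 mg/L; min DO ≈ 7.80 mg/L; x_c ≈ 88.8 km

With k_2/k_d = 4.281 and 1 − D₀(k_2−k_d)/(k_d L₀) = 0.6719,
t_c = ln(4.281 × 0.6719) / (1.25 − 0.292) = ln(2.876) / 0.9580 = 1.057/0.9580 = 1.103 d.
D_c = (k_d/k_2) L₀ e^(−k_d t_c) = (0.292/1.25) × 10.7 × e^(−0.292×1.103) = 0.2336 × 10.7 × 0.7247 = 1.811 mg/L.
Minimum DO = C_s − D_c = 9.61 − 1.811 = 7.799 mg/L.
x_c = v t_c = 0.932 m/s × 1.103 d × 86400 s/d = 88810 m ≈ 88.8 km.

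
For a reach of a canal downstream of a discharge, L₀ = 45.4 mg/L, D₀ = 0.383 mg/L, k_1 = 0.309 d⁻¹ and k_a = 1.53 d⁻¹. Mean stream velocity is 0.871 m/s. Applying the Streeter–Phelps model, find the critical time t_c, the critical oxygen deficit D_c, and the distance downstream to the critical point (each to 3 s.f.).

At the critical point dD/dt = 0, so k_1 L₀ e^(−k_1 t) = k_a D. Substituting D(t) from the Streeter–Phelps equation and solving for t gives
t_c = ln[(k_a/k_1)(1 − D₀(k_a−k_1)/(k_1 L₀))] / (k_a−k_1).
Here k_a−k_1 = 1.221 d⁻¹ and 1 − D₀(k_a−k_1)/(k_1 L₀) = 1 − 0.383×1.221/(0.309×45.4) = 0.9667, so
t_c = ln(4.951 × 0.9667) / 1.221 = 1.566 / 1.221 = 1.282 d.
D_c = (k_1/k_a) L₀ e^(−k_1 t_c) = (0.309/1.53) × 45.4 × e^(−0.309×1.282) = 0.2020 × 45.4 × 0.6728 = 6.169 mg/L.
x_c = v t_c = 0.871 m/s × 1.282 d × 86400 s/d = 96500 m ≈ 96.5 km.

t_c ≈ 1.28 d; D_c ≈ 6.17 mg/L; x_c ≈ 96.5 km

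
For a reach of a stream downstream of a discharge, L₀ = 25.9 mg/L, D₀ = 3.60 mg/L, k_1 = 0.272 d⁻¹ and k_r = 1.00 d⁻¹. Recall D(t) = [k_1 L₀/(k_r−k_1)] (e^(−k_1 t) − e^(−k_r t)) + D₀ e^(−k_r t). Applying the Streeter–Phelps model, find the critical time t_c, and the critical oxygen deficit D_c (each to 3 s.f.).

At the critical point dD/dt = 0, so k_1 L₀ e^(−k_1 t) = k_r D. Substituting D(t) from the Streeter–Phelps equation and solving for t gives
t_c = ln[(k_r/k_1)(1 − D₀(k_r−k_1)/(k_1 L₀))] / (k_r−k_1).
Here k_r−k_1 = 0.7280 d⁻¹ and 1 − D₀(k_r−k_1)/(k_1 L₀) = 1 − 3.60×0.7280/(0.272×25.9) = 0.6280, so
t_c = ln(3.676 × 0.6280) / 0.7280 = 0.8367 / 0.7280 = 1.149 d.
L(t_c) = L₀ e^(−k_1 t_c) = 25.9 × 0.7315 = 18.95 mg/L, and at the critical point k_r D_c = k_1 L, so D_c = (0.272/1.00) × 18.95 = 5.153 mg/L.

t_c ≈ 1.15 d; D_c ≈ 5.15 mg/L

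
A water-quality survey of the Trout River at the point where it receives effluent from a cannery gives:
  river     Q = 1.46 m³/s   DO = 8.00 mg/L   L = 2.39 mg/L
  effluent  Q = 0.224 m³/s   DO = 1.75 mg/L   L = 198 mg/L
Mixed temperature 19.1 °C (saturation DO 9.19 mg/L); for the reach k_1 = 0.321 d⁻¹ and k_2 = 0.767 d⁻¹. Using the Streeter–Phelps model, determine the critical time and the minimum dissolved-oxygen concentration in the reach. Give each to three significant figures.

t_c ≈ 1.72 d; minimum DO ≈ 2.34 mg/L

Mixed DO = (1.46×8.00 + 0.224×1.75)/(1.46+0.224) = 12.07/1.684 = 7.169 mg/L.
Mixed L₀ = (1.46×2.39 + 0.224×198)/(1.684) = 47.84/1.684 = 28.41 mg/L.
Initial deficit D₀ = C_s − DO₀ = 9.19 − 7.169 = 2.021 mg/L.
t_c = (1/0.4460) ln[(0.767/0.321)(1 − 2.021×0.4460/(0.321×28.41))] = 2.242 × ln(2.153) = 1.720 d.
D_c = (0.321/0.767) × 28.41 × e^(−0.321×1.720) = 0.4185 × 28.41 × 0.5758 = 6.846 mg/L.
Minimum DO = 9.19 − 6.846 = 2.344 mg/L.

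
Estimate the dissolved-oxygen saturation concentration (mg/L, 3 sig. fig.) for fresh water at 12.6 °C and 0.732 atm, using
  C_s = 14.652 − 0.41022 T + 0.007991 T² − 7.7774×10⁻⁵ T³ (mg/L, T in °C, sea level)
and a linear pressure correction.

At sea level: C_s = 14.652 − 0.41022×12.6 + 0.007991×12.6² − 7.7774×10⁻⁵×12.6³ = 10.60 mg/L.
Pressure correction: C_s' = 10.60 × 0.732 = 7.756 mg/L.

C_s ≈ 7.76 mg/L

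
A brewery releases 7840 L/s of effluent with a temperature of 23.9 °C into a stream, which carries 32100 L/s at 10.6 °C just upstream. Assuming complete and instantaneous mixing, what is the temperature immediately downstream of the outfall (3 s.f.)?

13.2 °C

Flow-weighted mixing: C = (Q_r C_r + Q_w C_w)/(Q_r + Q_w)
= (32100×10.6 + 7840×23.9)/(32100 + 7840) = 527600/39940 = 13.21 °C.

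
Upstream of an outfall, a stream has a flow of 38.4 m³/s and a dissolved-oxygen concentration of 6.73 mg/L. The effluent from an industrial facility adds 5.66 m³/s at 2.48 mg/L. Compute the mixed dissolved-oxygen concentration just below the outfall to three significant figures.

6.18 mg/L

Flow-weighted mixing: C = (Q_r C_r + Q_w C_w)/(Q_r + Q_w)
= (38.4×6.73 + 5.66×2.48)/(38.4 + 5.66) = 272.5/44.06 = 6.184 mg/L.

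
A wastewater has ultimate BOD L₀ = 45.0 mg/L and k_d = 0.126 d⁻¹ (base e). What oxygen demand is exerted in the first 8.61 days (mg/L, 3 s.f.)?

y ≈ 29.8 mg/L

y_t = L₀(1 − e^(−k_d t)) = 45.0 × (1 − e^(−0.126×8.61))
= 45.0 × (1 − 0.3379) = 45.0 × 0.6621 = 29.79 mg/L.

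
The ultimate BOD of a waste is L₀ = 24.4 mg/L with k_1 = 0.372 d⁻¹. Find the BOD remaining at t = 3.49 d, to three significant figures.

L_t = L₀ e^(−k_1 t) = 24.4 × e^(−0.372×3.49) = 24.4 × 0.2730 = 6.661 mg/L.

L ≈ 6.66 mg/L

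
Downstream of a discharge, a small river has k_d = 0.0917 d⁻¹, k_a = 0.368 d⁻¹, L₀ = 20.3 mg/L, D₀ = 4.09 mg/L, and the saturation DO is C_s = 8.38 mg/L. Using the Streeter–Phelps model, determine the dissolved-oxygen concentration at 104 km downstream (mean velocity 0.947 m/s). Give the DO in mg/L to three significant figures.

Travel time t = x/v = 104 km / (0.947 m/s) = 104000 m / 0.947 m/s = 109800 s = 1.271 d.
k_d L₀/(k_a−k_d) = 0.0917×20.3/(0.368−0.0917) = 1.862/0.2763 = 6.737 mg/L.
e^(−k_d t) = e^(−0.0917×1.271) = 0.8900; e^(−k_a t) = e^(−0.368×1.271) = 0.6264.
D = 6.737 × (0.8900 − 0.6264) + 4.09 × 0.6264 = 1.776 + 2.562 = 4.338 mg/L.
DO = C_s − D = 8.38 − 4.338 = 4.042 mg/L.

DO ≈ 4.04 mg/L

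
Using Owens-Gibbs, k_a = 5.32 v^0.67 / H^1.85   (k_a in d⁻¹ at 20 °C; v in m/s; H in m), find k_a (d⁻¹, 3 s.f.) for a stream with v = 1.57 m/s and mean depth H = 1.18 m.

k_a ≈ 5.30 d⁻¹

k_a = 5.32 × 1.57^0.67 / 1.18^1.85 = 5.32 × 1.353 / 1.358 = 5.299 d⁻¹.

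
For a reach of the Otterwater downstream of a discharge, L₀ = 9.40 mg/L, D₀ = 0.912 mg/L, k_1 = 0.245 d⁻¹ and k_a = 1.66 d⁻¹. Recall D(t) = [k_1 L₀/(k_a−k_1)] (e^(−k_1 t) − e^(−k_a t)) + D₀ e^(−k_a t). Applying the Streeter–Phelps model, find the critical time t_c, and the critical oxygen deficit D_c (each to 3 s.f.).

t_c ≈ 0.771 d; D_c ≈ 1.15 mg/L

With k_a/k_1 = 6.776 and 1 − D₀(k_a−k_1)/(k_1 L₀) = 0.4397,
t_c = ln(6.776 × 0.4397) / (1.66 − 0.245) = ln(2.979) / 1.415 = 1.092/1.415 = 0.7714 d.
L(t_c) = L₀ e^(−k_1 t_c) = 9.40 × 0.8278 = 7.781 mg/L, and at the critical point k_a D_c = k_1 L, so D_c = (0.245/1.66) × 7.781 = 1.148 mg/L.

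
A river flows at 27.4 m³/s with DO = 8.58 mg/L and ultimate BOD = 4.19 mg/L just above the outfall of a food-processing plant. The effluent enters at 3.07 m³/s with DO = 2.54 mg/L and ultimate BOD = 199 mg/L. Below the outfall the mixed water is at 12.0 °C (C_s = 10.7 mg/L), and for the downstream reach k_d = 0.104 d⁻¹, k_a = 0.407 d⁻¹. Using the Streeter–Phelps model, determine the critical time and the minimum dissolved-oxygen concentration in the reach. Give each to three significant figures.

t_c ≈ 3.16 d; minimum DO ≈ 6.32 mg/L

Mixed DO = (27.4×8.58 + 3.07×2.54)/(27.4+3.07) = 242.9/30.47 = 7.971 mg/L.
Mixed L₀ = (27.4×4.19 + 3.07×199)/(30.47) = 725.7/30.47 = 23.82 mg/L.
Initial deficit D₀ = C_s − DO₀ = 10.7 − 7.971 = 2.729 mg/L.
t_c = (1/0.3030) ln[(0.407/0.104)(1 − 2.729×0.3030/(0.104×23.82))] = 3.300 × ln(2.607) = 3.163 d.
D_c = (0.104/0.407) × 23.82 × e^(−0.104×3.163) = 0.2555 × 23.82 × 0.7197 = 4.380 mg/L.
Minimum DO = 10.7 − 4.380 = 6.320 mg/L.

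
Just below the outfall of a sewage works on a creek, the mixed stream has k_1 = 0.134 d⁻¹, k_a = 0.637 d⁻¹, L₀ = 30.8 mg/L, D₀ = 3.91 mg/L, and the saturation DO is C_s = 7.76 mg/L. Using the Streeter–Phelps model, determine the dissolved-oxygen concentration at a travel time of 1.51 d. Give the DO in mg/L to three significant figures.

k_1 L₀/(k_a−k_1) = 0.134×30.8/(0.637−0.134) = 4.127/0.5030 = 8.205 mg/L.
e^(−k_1 t) = e^(−0.134×1.510) = 0.8168; e^(−k_a t) = e^(−0.637×1.510) = 0.3822.
D = 8.205 × (0.8168 − 0.3822) + 3.91 × 0.3822 = 3.566 + 1.494 = 5.061 mg/L.
DO = C_s − D = 7.76 − 5.061 = 2.699 mg/L.

DO ≈ 2.70 mg/L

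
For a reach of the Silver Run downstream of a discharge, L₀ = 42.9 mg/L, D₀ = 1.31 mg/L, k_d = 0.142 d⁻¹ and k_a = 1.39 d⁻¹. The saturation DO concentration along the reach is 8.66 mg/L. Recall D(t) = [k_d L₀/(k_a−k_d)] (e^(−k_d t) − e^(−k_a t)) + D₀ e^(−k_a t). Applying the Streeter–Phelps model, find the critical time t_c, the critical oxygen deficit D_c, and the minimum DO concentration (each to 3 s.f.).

At the critical point dD/dt = 0, so k_d L₀ e^(−k_d t) = k_a D. Substituting D(t) from the Streeter–Phelps equation and solving for t gives
t_c = ln[(k_a/k_d)(1 − D₀(k_a−k_d)/(k_d L₀))] / (k_a−k_d).
Here k_a−k_d = 1.248 d⁻¹ and 1 − D₀(k_a−k_d)/(k_d L₀) = 1 − 1.31×1.248/(0.142×42.9) = 0.7316, so
t_c = ln(9.789 × 0.7316) / 1.248 = 1.969 / 1.248 = 1.578 d.
L(t_c) = L₀ e^(−k_d t_c) = 42.9 × 0.7993 = 34.29 mg/L, and at the critical point k_a D_c = k_d L, so D_c = (0.142/1.39) × 34.29 = 3.503 mg/L.
Minimum DO = C_s − D_c = 8.66 − 3.503 = 5.157 mg/L.

t_c ≈ 1.58 d; D_c ≈ 3.50 mg/L; min DO ≈ 5.16 mg/L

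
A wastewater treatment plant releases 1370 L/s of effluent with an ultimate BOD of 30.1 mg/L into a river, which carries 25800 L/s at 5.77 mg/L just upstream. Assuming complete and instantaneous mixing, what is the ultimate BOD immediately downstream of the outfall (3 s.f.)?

7.00 mg/L

Flow-weighted mixing: C = (Q_r C_r + Q_w C_w)/(Q_r + Q_w)
= (25800×5.77 + 1370×30.1)/(25800 + 1370) = 190100/27170 = 6.997 mg/L.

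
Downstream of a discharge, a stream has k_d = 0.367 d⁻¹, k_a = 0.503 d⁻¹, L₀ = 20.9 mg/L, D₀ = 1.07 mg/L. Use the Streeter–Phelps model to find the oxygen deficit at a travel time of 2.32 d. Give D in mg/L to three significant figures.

k_d L₀/(k_a−k_d) = 0.367×20.9/(0.503−0.367) = 7.670/0.1360 = 56.40 mg/L.
e^(−k_d t) = e^(−0.367×2.320) = 0.4268; e^(−k_a t) = e^(−0.503×2.320) = 0.3113.
D = 56.40 × (0.4268 − 0.3113) + 1.07 × 0.3113 = 6.513 + 0.3331 = 6.847 mg/L.

D ≈ 6.85 mg/L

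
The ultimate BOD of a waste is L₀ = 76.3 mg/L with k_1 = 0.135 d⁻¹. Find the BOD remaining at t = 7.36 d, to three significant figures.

L_t = L₀ e^(−k_1 t) = 76.3 × e^(−0.135×7.36) = 76.3 × 0.3702 = 28.25 mg/L.

L ≈ 28.2 mg/L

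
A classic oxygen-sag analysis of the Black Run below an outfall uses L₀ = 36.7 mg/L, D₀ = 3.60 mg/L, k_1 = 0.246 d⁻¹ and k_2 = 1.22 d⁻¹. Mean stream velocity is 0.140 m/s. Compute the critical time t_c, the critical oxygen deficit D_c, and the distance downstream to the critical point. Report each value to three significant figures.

t_c ≈ 1.14 d; D_c ≈ 5.59 mg/L; x_c ≈ 13.8 km

With k_2/k_1 = 4.959 and 1 − D₀(k_2−k_1)/(k_1 L₀) = 0.6116,
t_c = ln(4.959 × 0.6116) / (1.22 − 0.246) = ln(3.033) / 0.9740 = 1.110/0.9740 = 1.139 d.
D_c = (k_1/k_2) L₀ e^(−k_1 t_c) = (0.246/1.22) × 36.7 × e^(−0.246×1.139) = 0.2016 × 36.7 × 0.7556 = 5.592 mg/L.
x_c = v t_c = 0.140 m/s × 1.139 d × 86400 s/d = 13780 m ≈ 13.8 km.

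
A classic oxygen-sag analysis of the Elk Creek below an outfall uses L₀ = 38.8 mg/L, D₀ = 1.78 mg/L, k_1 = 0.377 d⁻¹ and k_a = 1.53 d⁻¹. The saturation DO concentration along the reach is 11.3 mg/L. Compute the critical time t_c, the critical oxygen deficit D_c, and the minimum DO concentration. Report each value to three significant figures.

t_c = [1/(k_a−k_1)] ln[(k_a/k_1)(1 − D₀(k_a−k_1)/(k_1 L₀))]
= [1/(1.53−0.377)] ln[(1.53/0.377)(1 − 1.78×1.153/(0.377×38.8))]
= (1/1.153) ln[4.058 × 0.8597] = 0.8673 × ln(3.489) = 0.8673 × 1.250 = 1.084 d.
L(t_c) = L₀ e^(−k_1 t_c) = 38.8 × 0.6646 = 25.79 mg/L, and at the critical point k_a D_c = k_1 L, so D_c = (0.377/1.53) × 25.79 = 6.354 mg/L.
Minimum DO = C_s − D_c = 11.3 − 6.354 = 4.946 mg/L.

t_c ≈ 1.08 d; D_c ≈ 6.35 mg/L; min DO ≈ 4.95 mg/L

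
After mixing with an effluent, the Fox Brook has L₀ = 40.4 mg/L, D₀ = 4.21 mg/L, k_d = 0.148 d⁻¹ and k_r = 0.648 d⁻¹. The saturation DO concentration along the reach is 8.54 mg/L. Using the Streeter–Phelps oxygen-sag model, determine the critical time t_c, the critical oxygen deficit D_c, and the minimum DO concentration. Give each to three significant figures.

With k_r/k_d = 4.378 and 1 − D₀(k_r−k_d)/(k_d L₀) = 0.6479,
t_c = ln(4.378 × 0.6479) / (0.648 − 0.148) = ln(2.837) / 0.5000 = 1.043/0.5000 = 2.085 d.
L(t_c) = L₀ e^(−k_d t_c) = 40.4 × 0.7344 = 29.67 mg/L, and at the critical point k_r D_c = k_d L, so D_c = (0.148/0.648) × 29.67 = 6.777 mg/L.
Minimum DO = C_s − D_c = 8.54 − 6.777 = 1.763 mg/L.

t_c ≈ 2.09 d; D_c ≈ 6.78 mg/L; min DO ≈ 1.76 mg/L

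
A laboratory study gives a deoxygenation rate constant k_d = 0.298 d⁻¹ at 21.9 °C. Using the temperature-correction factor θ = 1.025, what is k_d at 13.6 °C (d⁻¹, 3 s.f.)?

k_d ≈ 0.243 d⁻¹

k_d(T₂) = k_d(T₁) · θ^(T₂−T₁) = 0.298 × 1.025^(13.6−21.9)
= 0.298 × 1.025^-8.30 = 0.298 × 0.8147 = 0.2428 d⁻¹.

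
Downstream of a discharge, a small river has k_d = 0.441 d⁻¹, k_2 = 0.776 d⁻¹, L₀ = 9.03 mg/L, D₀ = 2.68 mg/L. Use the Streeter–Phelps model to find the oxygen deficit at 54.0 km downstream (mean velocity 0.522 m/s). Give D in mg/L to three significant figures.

D ≈ 3.37 mg/L

Travel time t = x/v = 54.0 km / (0.522 m/s) = 54000 m / 0.522 m/s = 103400 s = 1.197 d.
k_d L₀/(k_2−k_d) = 0.441×9.03/(0.776−0.441) = 3.982/0.3350 = 11.89 mg/L.
e^(−k_d t) = e^(−0.441×1.197) = 0.5898; e^(−k_2 t) = e^(−0.776×1.197) = 0.3949.
D = 11.89 × (0.5898 − 0.3949) + 2.68 × 0.3949 = 2.316 + 1.058 = 3.375 mg/L.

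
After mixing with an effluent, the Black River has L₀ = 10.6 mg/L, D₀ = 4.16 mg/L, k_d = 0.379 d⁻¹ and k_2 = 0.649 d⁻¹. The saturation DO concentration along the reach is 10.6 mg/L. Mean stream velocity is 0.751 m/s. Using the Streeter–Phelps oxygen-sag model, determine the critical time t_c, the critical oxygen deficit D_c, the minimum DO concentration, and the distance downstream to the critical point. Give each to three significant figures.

t_c ≈ 0.778 d; D_c ≈ 4.61 mg/L; min DO ≈ 5.99 mg/L; x_c ≈ 50.5 km

t_c = [1/(k_2−k_d)] ln[(k_2/k_d)(1 − D₀(k_2−k_d)/(k_d L₀))]
= [1/(0.649−0.379)] ln[(0.649/0.379)(1 − 4.16×0.2700/(0.379×10.6))]
= (1/0.2700) ln[1.712 × 0.7204] = 3.704 × ln(1.234) = 3.704 × 0.2100 = 0.7777 d.
D_c = (k_d/k_2) L₀ e^(−k_d t_c) = (0.379/0.649) × 10.6 × e^(−0.379×0.7777) = 0.5840 × 10.6 × 0.7447 = 4.610 mg/L.
Minimum DO = C_s − D_c = 10.6 − 4.610 = 5.990 mg/L.
x_c = v t_c = 0.751 m/s × 0.7777 d × 86400 s/d = 50460 m ≈ 50.5 km.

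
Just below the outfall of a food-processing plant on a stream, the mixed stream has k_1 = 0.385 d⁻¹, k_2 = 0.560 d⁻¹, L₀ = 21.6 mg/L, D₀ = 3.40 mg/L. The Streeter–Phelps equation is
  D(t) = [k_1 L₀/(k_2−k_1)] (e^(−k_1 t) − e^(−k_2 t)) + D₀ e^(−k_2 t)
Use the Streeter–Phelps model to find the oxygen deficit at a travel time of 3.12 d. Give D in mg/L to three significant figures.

k_1 L₀/(k_2−k_1) = 0.385×21.6/(0.560−0.385) = 8.316/0.1750 = 47.52 mg/L.
e^(−k_1 t) = e^(−0.385×3.120) = 0.3008; e^(−k_2 t) = e^(−0.560×3.120) = 0.1743.
D = 47.52 × (0.3008 − 0.1743) + 3.40 × 0.1743 = 6.015 + 0.5925 = 6.607 mg/L.

D ≈ 6.61 mg/L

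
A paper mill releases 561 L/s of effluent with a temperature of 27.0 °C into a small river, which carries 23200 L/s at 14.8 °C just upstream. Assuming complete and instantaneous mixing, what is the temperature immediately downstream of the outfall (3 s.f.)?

15.1 °C

Flow-weighted mixing: C = (Q_r C_r + Q_w C_w)/(Q_r + Q_w)
= (23200×14.8 + 561×27.0)/(23200 + 561) = 358500/23760 = 15.09 °C.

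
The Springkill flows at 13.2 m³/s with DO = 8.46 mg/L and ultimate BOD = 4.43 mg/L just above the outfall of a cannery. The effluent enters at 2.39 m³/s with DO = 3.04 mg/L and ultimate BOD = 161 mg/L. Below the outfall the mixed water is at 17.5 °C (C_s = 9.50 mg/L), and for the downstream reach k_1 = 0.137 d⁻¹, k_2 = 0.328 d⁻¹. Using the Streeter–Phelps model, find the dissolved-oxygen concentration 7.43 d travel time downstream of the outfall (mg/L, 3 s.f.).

DO ≈ 3.75 mg/L

Mixed DO = (13.2×8.46 + 2.39×3.04)/(13.2+2.39) = 118.9/15.59 = 7.629 mg/L.
Mixed L₀ = (13.2×4.43 + 2.39×161)/(15.59) = 443.3/15.59 = 28.43 mg/L.
Initial deficit D₀ = C_s − DO₀ = 9.50 − 7.629 = 1.871 mg/L.
D(7.43) = [0.137×28.43/(0.328−0.137)](e^(−0.137×7.43) − e^(−0.328×7.43)) + 1.871 e^(−0.328×7.43)
= 20.39 × (0.3613 − 0.08742) + 1.871 × 0.08742 = 5.750 mg/L.
DO = 9.50 − 5.750 = 3.750 mg/L.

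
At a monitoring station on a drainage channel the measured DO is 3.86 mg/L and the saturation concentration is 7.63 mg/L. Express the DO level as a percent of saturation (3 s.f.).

50.6 % saturation

% saturation = C/C_s × 100 = 3.86/7.63 × 100 = 50.6 %.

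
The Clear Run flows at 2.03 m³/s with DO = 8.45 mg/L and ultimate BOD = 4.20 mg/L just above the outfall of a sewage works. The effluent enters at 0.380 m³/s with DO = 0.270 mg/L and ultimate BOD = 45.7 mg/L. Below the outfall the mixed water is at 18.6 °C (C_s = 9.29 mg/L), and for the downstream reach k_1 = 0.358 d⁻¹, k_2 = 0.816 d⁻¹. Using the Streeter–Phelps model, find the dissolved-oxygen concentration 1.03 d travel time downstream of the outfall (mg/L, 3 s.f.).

Mixed DO = (2.03×8.45 + 0.380×0.270)/(2.03+0.380) = 17.26/2.410 = 7.160 mg/L.
Mixed L₀ = (2.03×4.20 + 0.380×45.7)/(2.410) = 25.89/2.410 = 10.74 mg/L.
Initial deficit D₀ = C_s − DO₀ = 9.29 − 7.160 = 2.130 mg/L.
D(1.03) = [0.358×10.74/(0.816−0.358)](e^(−0.358×1.03) − e^(−0.816×1.03)) + 2.130 e^(−0.816×1.03)
= 8.398 × (0.6916 − 0.4315) + 2.130 × 0.4315 = 3.103 mg/L.
DO = 9.29 − 3.103 = 6.187 mg/L.

DO ≈ 6.19 mg/L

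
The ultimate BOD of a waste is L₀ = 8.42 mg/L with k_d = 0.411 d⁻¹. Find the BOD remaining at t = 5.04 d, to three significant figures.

L_t = L₀ e^(−k_d t) = 8.42 × e^(−0.411×5.04) = 8.42 × 0.1260 = 1.061 mg/L.

L ≈ 1.06 mg/L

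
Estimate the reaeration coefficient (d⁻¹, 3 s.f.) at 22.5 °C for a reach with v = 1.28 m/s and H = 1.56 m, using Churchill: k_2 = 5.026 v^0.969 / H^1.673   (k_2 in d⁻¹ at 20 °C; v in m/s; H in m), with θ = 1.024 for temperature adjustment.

k_2 ≈ 3.22 d⁻¹

k_2(20) = 5.026 × 1.28^0.969 / 1.56^1.673 = 5.026 × 1.270 / 2.104 = 3.034 d⁻¹.
k_2(22.5) = 3.034 × 1.024^(22.5−20) = 3.034 × 1.061 = 3.219 d⁻¹.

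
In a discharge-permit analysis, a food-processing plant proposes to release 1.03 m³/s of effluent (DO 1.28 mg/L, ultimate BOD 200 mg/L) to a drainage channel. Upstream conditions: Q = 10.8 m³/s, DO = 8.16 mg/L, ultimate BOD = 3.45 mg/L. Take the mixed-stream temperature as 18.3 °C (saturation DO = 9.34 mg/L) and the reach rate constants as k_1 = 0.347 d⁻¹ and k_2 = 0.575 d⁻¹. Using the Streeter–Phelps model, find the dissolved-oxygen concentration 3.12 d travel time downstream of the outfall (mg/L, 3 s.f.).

Mixed DO = (10.8×8.16 + 1.03×1.28)/(10.8+1.03) = 89.45/11.83 = 7.561 mg/L.
Mixed L₀ = (10.8×3.45 + 1.03×200)/(11.83) = 243.3/11.83 = 20.56 mg/L.
Initial deficit D₀ = C_s − DO₀ = 9.34 − 7.561 = 1.779 mg/L.
D(3.12) = [0.347×20.56/(0.575−0.347)](e^(−0.347×3.12) − e^(−0.575×3.12)) + 1.779 e^(−0.575×3.12)
= 31.30 × (0.3387 − 0.1663) + 1.779 × 0.1663 = 5.691 mg/L.
DO = 9.34 − 5.691 = 3.649 mg/L.

DO ≈ 3.65 mg/L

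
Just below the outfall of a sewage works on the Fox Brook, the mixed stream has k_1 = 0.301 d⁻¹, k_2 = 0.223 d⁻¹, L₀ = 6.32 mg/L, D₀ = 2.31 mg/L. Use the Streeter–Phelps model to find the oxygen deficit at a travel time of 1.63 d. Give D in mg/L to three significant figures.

D ≈ 3.63 mg/L

k_1 L₀/(k_2−k_1) = 0.301×6.32/(0.223−0.301) = 1.902/-0.07800 = -24.39 mg/L.
e^(−k_1 t) = e^(−0.301×1.630) = 0.6122; e^(−k_2 t) = e^(−0.223×1.630) = 0.6952.
D = -24.39 × (0.6122 − 0.6952) + 2.31 × 0.6952 = 2.024 + 1.606 = 3.630 mg/L.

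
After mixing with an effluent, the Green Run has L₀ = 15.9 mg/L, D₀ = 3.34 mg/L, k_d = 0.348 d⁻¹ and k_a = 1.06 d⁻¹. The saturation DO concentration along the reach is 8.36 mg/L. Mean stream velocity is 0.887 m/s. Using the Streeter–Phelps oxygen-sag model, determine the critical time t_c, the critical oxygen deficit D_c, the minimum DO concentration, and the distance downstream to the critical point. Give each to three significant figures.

t_c ≈ 0.775 d; D_c ≈ 3.99 mg/L; min DO ≈ 4.37 mg/L; x_c ≈ 59.4 km

t_c = [1/(k_a−k_d)] ln[(k_a/k_d)(1 − D₀(k_a−k_d)/(k_d L₀))]
= [1/(1.06−0.348)] ln[(1.06/0.348)(1 − 3.34×0.7120/(0.348×15.9))]
= (1/0.7120) ln[3.046 × 0.5702] = 1.404 × ln(1.737) = 1.404 × 0.5521 = 0.7754 d.
D_c = (k_d/k_a) L₀ e^(−k_d t_c) = (0.348/1.06) × 15.9 × e^(−0.348×0.7754) = 0.3283 × 15.9 × 0.7635 = 3.985 mg/L.
Minimum DO = C_s − D_c = 8.36 − 3.985 = 4.375 mg/L.
x_c = v t_c = 0.887 m/s × 0.7754 d × 86400 s/d = 59420 m ≈ 59.4 km.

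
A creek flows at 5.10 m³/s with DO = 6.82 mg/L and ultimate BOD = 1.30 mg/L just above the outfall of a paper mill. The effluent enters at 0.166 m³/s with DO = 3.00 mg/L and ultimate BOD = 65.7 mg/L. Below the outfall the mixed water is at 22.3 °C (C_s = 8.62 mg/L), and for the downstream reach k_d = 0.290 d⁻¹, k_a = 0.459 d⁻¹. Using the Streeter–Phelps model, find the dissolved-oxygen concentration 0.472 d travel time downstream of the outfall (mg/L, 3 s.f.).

DO ≈ 6.69 mg/L

Mixed DO = (5.10×6.82 + 0.166×3.00)/(5.10+0.166) = 35.28/5.266 = 6.700 mg/L.
Mixed L₀ = (5.10×1.30 + 0.166×65.7)/(5.266) = 17.54/5.266 = 3.330 mg/L.
Initial deficit D₀ = C_s − DO₀ = 8.62 − 6.700 = 1.920 mg/L.
D(0.472) = [0.290×3.330/(0.459−0.290)](e^(−0.290×0.472) − e^(−0.459×0.472)) + 1.920 e^(−0.459×0.472)
= 5.714 × (0.8721 − 0.8052) + 1.920 × 0.8052 = 1.928 mg/L.
DO = 8.62 − 1.928 = 6.692 mg/L.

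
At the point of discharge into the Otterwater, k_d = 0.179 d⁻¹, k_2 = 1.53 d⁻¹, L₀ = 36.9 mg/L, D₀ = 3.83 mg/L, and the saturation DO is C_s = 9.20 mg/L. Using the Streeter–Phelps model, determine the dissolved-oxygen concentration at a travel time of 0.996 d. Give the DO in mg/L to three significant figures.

DO ≈ 5.34 mg/L

k_d L₀/(k_2−k_d) = 0.179×36.9/(1.53−0.179) = 6.605/1.351 = 4.889 mg/L.
e^(−k_d t) = e^(−0.179×0.9960) = 0.8367; e^(−k_2 t) = e^(−1.53×0.9960) = 0.2179.
D = 4.889 × (0.8367 − 0.2179) + 3.83 × 0.2179 = 3.026 + 0.8344 = 3.860 mg/L.
DO = C_s − D = 9.20 − 3.860 = 5.340 mg/L.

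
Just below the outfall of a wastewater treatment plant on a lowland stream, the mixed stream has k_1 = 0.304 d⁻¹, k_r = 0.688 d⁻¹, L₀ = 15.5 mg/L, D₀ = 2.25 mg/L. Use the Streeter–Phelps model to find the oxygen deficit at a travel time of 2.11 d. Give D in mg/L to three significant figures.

k_1 L₀/(k_r−k_1) = 0.304×15.5/(0.688−0.304) = 4.712/0.3840 = 12.27 mg/L.
e^(−k_1 t) = e^(−0.304×2.110) = 0.5265; e^(−k_r t) = e^(−0.688×2.110) = 0.2342.
D = 12.27 × (0.5265 − 0.2342) + 2.25 × 0.2342 = 3.587 + 0.5269 = 4.114 mg/L.

D ≈ 4.11 mg/L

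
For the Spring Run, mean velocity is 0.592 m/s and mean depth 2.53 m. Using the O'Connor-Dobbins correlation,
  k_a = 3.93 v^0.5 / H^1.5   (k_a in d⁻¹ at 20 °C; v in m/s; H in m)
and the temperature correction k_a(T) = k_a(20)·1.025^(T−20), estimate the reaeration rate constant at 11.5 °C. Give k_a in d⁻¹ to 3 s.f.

k_a(20) = 3.93 × 0.592^0.5 / 2.53^1.5 = 3.93 × 0.7694 / 4.024 = 0.7514 d⁻¹.
k_a(11.5) = 0.7514 × 1.025^(11.5−20) = 0.7514 × 0.8107 = 0.6091 d⁻¹.

k_a ≈ 0.609 d⁻¹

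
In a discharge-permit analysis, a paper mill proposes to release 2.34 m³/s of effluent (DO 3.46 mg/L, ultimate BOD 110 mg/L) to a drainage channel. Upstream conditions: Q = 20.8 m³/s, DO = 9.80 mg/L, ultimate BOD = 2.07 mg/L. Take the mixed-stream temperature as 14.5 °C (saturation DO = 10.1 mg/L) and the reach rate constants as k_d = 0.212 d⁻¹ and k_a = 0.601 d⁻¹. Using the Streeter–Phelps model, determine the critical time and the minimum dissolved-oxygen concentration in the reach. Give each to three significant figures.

Mixed DO = (20.8×9.80 + 2.34×3.46)/(20.8+2.34) = 211.9/23.14 = 9.159 mg/L.
Mixed L₀ = (20.8×2.07 + 2.34×110)/(23.14) = 300.5/23.14 = 12.98 mg/L.
Initial deficit D₀ = C_s − DO₀ = 10.1 − 9.159 = 0.9411 mg/L.
t_c = (1/0.3890) ln[(0.601/0.212)(1 − 0.9411×0.3890/(0.212×12.98))] = 2.571 × ln(2.458) = 2.312 d.
D_c = (0.212/0.601) × 12.98 × e^(−0.212×2.312) = 0.3527 × 12.98 × 0.6126 = 2.806 mg/L.
Minimum DO = 10.1 − 2.806 = 7.294 mg/L.

t_c ≈ 2.31 d; minimum DO ≈ 7.29 mg/L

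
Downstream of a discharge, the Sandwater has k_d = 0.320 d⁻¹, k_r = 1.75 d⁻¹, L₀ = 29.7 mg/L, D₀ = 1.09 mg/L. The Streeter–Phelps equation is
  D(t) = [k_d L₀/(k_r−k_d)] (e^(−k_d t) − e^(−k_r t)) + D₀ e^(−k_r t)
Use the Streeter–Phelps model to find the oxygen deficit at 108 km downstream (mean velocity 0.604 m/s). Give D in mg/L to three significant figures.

Travel time t = x/v = 108 km / (0.604 m/s) = 108000 m / 0.604 m/s = 178800 s = 2.070 d.
k_d L₀/(k_r−k_d) = 0.320×29.7/(1.75−0.320) = 9.504/1.430 = 6.646 mg/L.
e^(−k_d t) = e^(−0.320×2.070) = 0.5157; e^(−k_r t) = e^(−1.75×2.070) = 0.02674.
D = 6.646 × (0.5157 − 0.02674) + 1.09 × 0.02674 = 3.250 + 0.02914 = 3.279 mg/L.

D ≈ 3.28 mg/L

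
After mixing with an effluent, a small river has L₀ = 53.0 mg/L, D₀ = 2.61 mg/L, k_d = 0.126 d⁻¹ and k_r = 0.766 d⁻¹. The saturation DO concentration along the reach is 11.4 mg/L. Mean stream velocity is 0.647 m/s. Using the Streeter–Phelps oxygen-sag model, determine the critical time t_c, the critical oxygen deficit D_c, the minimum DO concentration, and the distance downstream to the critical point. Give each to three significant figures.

t_c ≈ 2.37 d; D_c ≈ 6.47 mg/L; min DO ≈ 4.93 mg/L; x_c ≈ 133 km

t_c = [1/(k_r−k_d)] ln[(k_r/k_d)(1 − D₀(k_r−k_d)/(k_d L₀))]
= [1/(0.766−0.126)] ln[(0.766/0.126)(1 − 2.61×0.6400/(0.126×53.0))]
= (1/0.6400) ln[6.079 × 0.7499] = 1.562 × ln(4.559) = 1.562 × 1.517 = 2.370 d.
D_c = (k_d/k_r) L₀ e^(−k_d t_c) = (0.126/0.766) × 53.0 × e^(−0.126×2.370) = 0.1645 × 53.0 × 0.7418 = 6.467 mg/L.
Minimum DO = C_s − D_c = 11.4 − 6.467 = 4.933 mg/L.
x_c = v t_c = 0.647 m/s × 2.370 d × 86400 s/d = 132500 m ≈ 133 km.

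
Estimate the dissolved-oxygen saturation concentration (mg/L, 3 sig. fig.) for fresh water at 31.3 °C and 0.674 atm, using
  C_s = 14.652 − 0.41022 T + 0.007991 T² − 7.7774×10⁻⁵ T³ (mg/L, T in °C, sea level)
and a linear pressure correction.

At sea level: C_s = 14.652 − 0.41022×31.3 + 0.007991×31.3² − 7.7774×10⁻⁵×31.3³ = 7.256 mg/L.
Pressure correction: C_s' = 7.256 × 0.674 = 4.890 mg/L.

C_s ≈ 4.89 mg/L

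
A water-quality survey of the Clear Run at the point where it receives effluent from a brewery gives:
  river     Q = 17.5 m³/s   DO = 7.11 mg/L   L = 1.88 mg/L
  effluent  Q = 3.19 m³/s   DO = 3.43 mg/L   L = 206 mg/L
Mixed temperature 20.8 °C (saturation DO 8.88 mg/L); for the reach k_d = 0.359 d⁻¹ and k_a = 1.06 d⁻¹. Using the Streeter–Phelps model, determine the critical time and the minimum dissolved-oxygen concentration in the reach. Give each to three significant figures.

Mixed DO = (17.5×7.11 + 3.19×3.43)/(17.5+3.19) = 135.4/20.69 = 6.543 mg/L.
Mixed L₀ = (17.5×1.88 + 3.19×206)/(20.69) = 690.0/20.69 = 33.35 mg/L.
Initial deficit D₀ = C_s − DO₀ = 8.88 − 6.543 = 2.337 mg/L.
t_c = (1/0.7010) ln[(1.06/0.359)(1 − 2.337×0.7010/(0.359×33.35))] = 1.427 × ln(2.549) = 1.335 d.
D_c = (0.359/1.06) × 33.35 × e^(−0.359×1.335) = 0.3387 × 33.35 × 0.6193 = 6.996 mg/L.
Minimum DO = 8.88 − 6.996 = 1.884 mg/L.

t_c ≈ 1.33 d; minimum DO ≈ 1.88 mg/L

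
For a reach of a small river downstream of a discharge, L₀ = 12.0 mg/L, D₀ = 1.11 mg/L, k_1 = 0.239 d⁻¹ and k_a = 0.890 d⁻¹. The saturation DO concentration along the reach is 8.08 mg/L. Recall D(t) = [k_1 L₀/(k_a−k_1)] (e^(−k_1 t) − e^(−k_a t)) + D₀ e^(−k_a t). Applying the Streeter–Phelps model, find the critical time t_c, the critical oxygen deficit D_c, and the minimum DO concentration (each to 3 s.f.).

t_c = [1/(k_a−k_1)] ln[(k_a/k_1)(1 − D₀(k_a−k_1)/(k_1 L₀))]
= [1/(0.890−0.239)] ln[(0.890/0.239)(1 − 1.11×0.6510/(0.239×12.0))]
= (1/0.6510) ln[3.724 × 0.7480] = 1.536 × ln(2.786) = 1.536 × 1.024 = 1.574 d.
L(t_c) = L₀ e^(−k_1 t_c) = 12.0 × 0.6865 = 8.238 mg/L, and at the critical point k_a D_c = k_1 L, so D_c = (0.239/0.890) × 8.238 = 2.212 mg/L.
Minimum DO = C_s − D_c = 8.08 − 2.212 = 5.868 mg/L.

t_c ≈ 1.57 d; D_c ≈ 2.21 mg/L; min DO ≈ 5.87 mg/L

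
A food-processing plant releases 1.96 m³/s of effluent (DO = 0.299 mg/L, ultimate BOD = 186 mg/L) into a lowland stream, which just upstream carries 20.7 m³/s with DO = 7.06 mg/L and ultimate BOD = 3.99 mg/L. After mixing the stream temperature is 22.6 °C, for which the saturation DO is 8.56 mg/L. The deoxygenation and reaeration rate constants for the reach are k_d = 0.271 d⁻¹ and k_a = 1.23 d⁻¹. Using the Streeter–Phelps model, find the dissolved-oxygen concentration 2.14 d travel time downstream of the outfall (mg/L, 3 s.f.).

DO ≈ 5.69 mg/L

Mixed DO = (20.7×7.06 + 1.96×0.299)/(20.7+1.96) = 146.7/22.66 = 6.475 mg/L.
Mixed L₀ = (20.7×3.99 + 1.96×186)/(22.66) = 447.2/22.66 = 19.73 mg/L.
Initial deficit D₀ = C_s − DO₀ = 8.56 − 6.475 = 2.085 mg/L.
D(2.14) = [0.271×19.73/(1.23−0.271)](e^(−0.271×2.14) − e^(−1.23×2.14)) + 2.085 e^(−1.23×2.14)
= 5.576 × (0.5599 − 0.07192) + 2.085 × 0.07192 = 2.871 mg/L.
DO = 8.56 − 2.871 = 5.689 mg/L.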